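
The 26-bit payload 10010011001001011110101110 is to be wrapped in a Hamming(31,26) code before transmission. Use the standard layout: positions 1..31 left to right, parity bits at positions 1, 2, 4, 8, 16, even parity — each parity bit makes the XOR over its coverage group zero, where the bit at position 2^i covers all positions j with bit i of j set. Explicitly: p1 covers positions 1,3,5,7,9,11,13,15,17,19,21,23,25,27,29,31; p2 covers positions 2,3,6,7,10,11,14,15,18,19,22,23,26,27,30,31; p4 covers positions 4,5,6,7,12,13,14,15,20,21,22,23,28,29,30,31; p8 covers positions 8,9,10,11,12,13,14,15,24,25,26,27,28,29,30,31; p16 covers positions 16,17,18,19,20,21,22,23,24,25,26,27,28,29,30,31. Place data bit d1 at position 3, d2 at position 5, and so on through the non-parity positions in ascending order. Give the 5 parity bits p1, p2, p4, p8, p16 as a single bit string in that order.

Place data bits at non-power-of-two positions: b3=1, b5=0, b6=0, b7=1, b9=0, b10=0, b11=1, b12=1, b13=0, b14=0, b15=1, b17=0, b18=0, b19=1, b20=0, b21=1, b22=1, b23=1, b24=1, b25=0, b26=1, b27=0, b28=1, b29=1, b30=1, b31=0.
p1 = XOR of data positions {3,5,7,9,11,13,15,17,19,21,23,25,27,29,31} = 1⊕0⊕1⊕0⊕1⊕0⊕1⊕0⊕1⊕1⊕1⊕0⊕0⊕1⊕0 = 0
p2 = XOR of data positions {3,6,7,10,11,14,15,18,19,22,23,26,27,30,31} = 1⊕0⊕1⊕0⊕1⊕0⊕1⊕0⊕1⊕1⊕1⊕1⊕0⊕1⊕0 = 1
p4 = XOR of data positions {5,6,7,12,13,14,15,20,21,22,23,28,29,30,31} = 0⊕0⊕1⊕1⊕0⊕0⊕1⊕0⊕1⊕1⊕1⊕1⊕1⊕1⊕0 = 1
p8 = XOR of data positions {9,10,11,12,13,14,15,24,25,26,27,28,29,30,31} = 0⊕0⊕1⊕1⊕0⊕0⊕1⊕1⊕0⊕1⊕0⊕1⊕1⊕1⊕0 = 0
p16 = XOR of data positions {17,18,19,20,21,22,23,24,25,26,27,28,29,30,31} = 0⊕0⊕1⊕0⊕1⊕1⊕1⊕1⊕0⊕1⊕0⊕1⊕1⊕1⊕0 = 1
Parity bits p1,p2,p4,p8,p16 = 01101

01101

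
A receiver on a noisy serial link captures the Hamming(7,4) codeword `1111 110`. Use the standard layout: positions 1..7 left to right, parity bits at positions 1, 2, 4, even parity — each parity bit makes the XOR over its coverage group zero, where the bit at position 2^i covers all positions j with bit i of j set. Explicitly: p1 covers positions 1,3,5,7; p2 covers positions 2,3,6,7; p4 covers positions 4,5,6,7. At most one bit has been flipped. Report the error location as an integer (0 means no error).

s1: b1⊕b3⊕b5⊕b7 = 1⊕1⊕1⊕0 = 1
s2: b2⊕b3⊕b6⊕b7 = 1⊕1⊕1⊕0 = 1
s4: b4⊕b5⊕b6⊕b7 = 1⊕1⊕1⊕0 = 1
Syndrome (s4...s1) = 111 → position 7.

7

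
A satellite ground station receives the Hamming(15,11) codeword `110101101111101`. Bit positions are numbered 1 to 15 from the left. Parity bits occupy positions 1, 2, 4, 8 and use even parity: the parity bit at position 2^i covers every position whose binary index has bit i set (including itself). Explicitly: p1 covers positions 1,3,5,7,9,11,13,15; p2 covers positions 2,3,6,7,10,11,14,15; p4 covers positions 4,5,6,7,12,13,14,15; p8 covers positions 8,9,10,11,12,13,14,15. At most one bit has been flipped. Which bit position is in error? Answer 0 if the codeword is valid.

s1: b1⊕b3⊕b5⊕b7⊕b9⊕b11⊕b13⊕b15 = 1⊕0⊕0⊕1⊕1⊕1⊕1⊕1 = 0
s2: b2⊕b3⊕b6⊕b7⊕b10⊕b11⊕b14⊕b15 = 1⊕0⊕1⊕1⊕1⊕1⊕0⊕1 = 0
s4: b4⊕b5⊕b6⊕b7⊕b12⊕b13⊕b14⊕b15 = 1⊕0⊕1⊕1⊕1⊕1⊕0⊕1 = 0
s8: b8⊕b9⊕b10⊕b11⊕b12⊕b13⊕b14⊕b15 = 0⊕1⊕1⊕1⊕1⊕1⊕0⊕1 = 0
Syndrome (s8...s1) = 0000 → position 0 (no error).

0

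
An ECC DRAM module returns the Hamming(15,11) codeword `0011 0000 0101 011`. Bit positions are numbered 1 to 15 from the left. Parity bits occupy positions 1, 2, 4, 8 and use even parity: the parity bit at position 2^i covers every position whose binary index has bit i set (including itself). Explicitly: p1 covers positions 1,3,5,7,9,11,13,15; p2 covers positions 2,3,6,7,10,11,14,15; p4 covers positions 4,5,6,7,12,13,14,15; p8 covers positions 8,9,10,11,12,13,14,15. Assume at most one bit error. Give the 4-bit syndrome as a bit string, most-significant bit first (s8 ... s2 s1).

s1: b1⊕b3⊕b5⊕b7⊕b9⊕b11⊕b13⊕b15 = 0⊕1⊕0⊕0⊕0⊕0⊕0⊕1 = 0
s2: b2⊕b3⊕b6⊕b7⊕b10⊕b11⊕b14⊕b15 = 0⊕1⊕0⊕0⊕1⊕0⊕1⊕1 = 0
s4: b4⊕b5⊕b6⊕b7⊕b12⊕b13⊕b14⊕b15 = 1⊕0⊕0⊕0⊕1⊕0⊕1⊕1 = 0
s8: b8⊕b9⊕b10⊕b11⊕b12⊕b13⊕b14⊕b15 = 0⊕0⊕1⊕0⊕1⊕0⊕1⊕1 = 0
Syndrome (s8...s1) = 0000 → position 0 (no error).

0000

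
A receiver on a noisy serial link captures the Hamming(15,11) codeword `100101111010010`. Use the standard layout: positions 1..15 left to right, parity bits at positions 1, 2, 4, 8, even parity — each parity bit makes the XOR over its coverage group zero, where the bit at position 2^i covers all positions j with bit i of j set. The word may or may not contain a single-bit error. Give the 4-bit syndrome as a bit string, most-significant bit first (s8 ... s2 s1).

0000

s1: b1⊕b3⊕b5⊕b7⊕b9⊕b11⊕b13⊕b15 = 1⊕0⊕0⊕1⊕1⊕1⊕0⊕0 = 0
s2: b2⊕b3⊕b6⊕b7⊕b10⊕b11⊕b14⊕b15 = 0⊕0⊕1⊕1⊕0⊕1⊕1⊕0 = 0
s4: b4⊕b5⊕b6⊕b7⊕b12⊕b13⊕b14⊕b15 = 1⊕0⊕1⊕1⊕0⊕0⊕1⊕0 = 0
s8: b8⊕b9⊕b10⊕b11⊕b12⊕b13⊕b14⊕b15 = 1⊕1⊕0⊕1⊕0⊕0⊕1⊕0 = 0
Syndrome (s8...s1) = 0000 → position 0 (no error).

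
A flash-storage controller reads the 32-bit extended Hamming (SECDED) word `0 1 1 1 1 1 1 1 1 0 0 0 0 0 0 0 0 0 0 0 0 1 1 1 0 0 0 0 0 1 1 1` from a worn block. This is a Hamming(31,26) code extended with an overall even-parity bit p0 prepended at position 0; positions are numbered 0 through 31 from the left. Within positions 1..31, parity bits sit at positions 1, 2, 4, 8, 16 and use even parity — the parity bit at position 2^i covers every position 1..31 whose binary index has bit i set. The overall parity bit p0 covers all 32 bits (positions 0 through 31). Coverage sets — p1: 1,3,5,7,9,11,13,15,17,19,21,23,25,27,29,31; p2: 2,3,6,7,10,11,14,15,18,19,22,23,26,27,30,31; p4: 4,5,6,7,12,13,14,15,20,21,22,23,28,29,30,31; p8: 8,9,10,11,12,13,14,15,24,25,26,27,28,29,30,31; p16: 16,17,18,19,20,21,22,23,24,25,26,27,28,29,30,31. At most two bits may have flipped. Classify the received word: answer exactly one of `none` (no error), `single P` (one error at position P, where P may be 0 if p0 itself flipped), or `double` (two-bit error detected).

s1: b1⊕b3⊕b5⊕b7⊕b9⊕b11⊕b13⊕b15⊕b17⊕b19⊕b21⊕b23⊕b25⊕b27⊕b29⊕b31 = 1⊕1⊕1⊕1⊕0⊕0⊕0⊕0⊕0⊕0⊕1⊕1⊕0⊕0⊕1⊕1 = 0
s2: b2⊕b3⊕b6⊕b7⊕b10⊕b11⊕b14⊕b15⊕b18⊕b19⊕b22⊕b23⊕b26⊕b27⊕b30⊕b31 = 1⊕1⊕1⊕1⊕0⊕0⊕0⊕0⊕0⊕0⊕1⊕1⊕0⊕0⊕1⊕1 = 0
s4: b4⊕b5⊕b6⊕b7⊕b12⊕b13⊕b14⊕b15⊕b20⊕b21⊕b22⊕b23⊕b28⊕b29⊕b30⊕b31 = 1⊕1⊕1⊕1⊕0⊕0⊕0⊕0⊕0⊕1⊕1⊕1⊕0⊕1⊕1⊕1 = 0
s8: b8⊕b9⊕b10⊕b11⊕b12⊕b13⊕b14⊕b15⊕b24⊕b25⊕b26⊕b27⊕b28⊕b29⊕b30⊕b31 = 1⊕0⊕0⊕0⊕0⊕0⊕0⊕0⊕0⊕0⊕0⊕0⊕0⊕1⊕1⊕1 = 0
s16: b16⊕b17⊕b18⊕b19⊕b20⊕b21⊕b22⊕b23⊕b24⊕b25⊕b26⊕b27⊕b28⊕b29⊕b30⊕b31 = 0⊕0⊕0⊕0⊕0⊕1⊕1⊕1⊕0⊕0⊕0⊕0⊕0⊕1⊕1⊕1 = 0
Syndrome (s16...s1) = 00000 → position 0 (no error).
Overall parity (XOR of all 32 bits, including p0): 0⊕1⊕1⊕1⊕1⊕1⊕1⊕1⊕1⊕0⊕0⊕0⊕0⊕0⊕0⊕0⊕0⊕0⊕0⊕0⊕0⊕1⊕1⊕1⊕0⊕0⊕0⊕0⊕0⊕1⊕1⊕1 = 0
Overall=0, syndrome position=0 → no error.

none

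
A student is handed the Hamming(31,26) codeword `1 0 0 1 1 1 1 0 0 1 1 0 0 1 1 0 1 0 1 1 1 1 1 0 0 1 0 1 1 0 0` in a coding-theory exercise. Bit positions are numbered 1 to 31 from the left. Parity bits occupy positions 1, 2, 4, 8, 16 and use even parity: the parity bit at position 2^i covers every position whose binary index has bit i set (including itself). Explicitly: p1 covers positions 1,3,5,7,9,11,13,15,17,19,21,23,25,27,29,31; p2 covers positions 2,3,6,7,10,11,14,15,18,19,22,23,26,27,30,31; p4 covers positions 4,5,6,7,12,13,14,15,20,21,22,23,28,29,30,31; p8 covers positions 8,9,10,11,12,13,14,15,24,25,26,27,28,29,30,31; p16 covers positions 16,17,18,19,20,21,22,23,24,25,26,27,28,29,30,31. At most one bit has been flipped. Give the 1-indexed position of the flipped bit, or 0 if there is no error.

s1: b1⊕b3⊕b5⊕b7⊕b9⊕b11⊕b13⊕b15⊕b17⊕b19⊕b21⊕b23⊕b25⊕b27⊕b29⊕b31 = 1⊕0⊕1⊕1⊕0⊕1⊕0⊕1⊕1⊕1⊕1⊕1⊕0⊕0⊕1⊕0 = 0
s2: b2⊕b3⊕b6⊕b7⊕b10⊕b11⊕b14⊕b15⊕b18⊕b19⊕b22⊕b23⊕b26⊕b27⊕b30⊕b31 = 0⊕0⊕1⊕1⊕1⊕1⊕1⊕1⊕0⊕1⊕1⊕1⊕1⊕0⊕0⊕0 = 0
s4: b4⊕b5⊕b6⊕b7⊕b12⊕b13⊕b14⊕b15⊕b20⊕b21⊕b22⊕b23⊕b28⊕b29⊕b30⊕b31 = 1⊕1⊕1⊕1⊕0⊕0⊕1⊕1⊕1⊕1⊕1⊕1⊕1⊕1⊕0⊕0 = 0
s8: b8⊕b9⊕b10⊕b11⊕b12⊕b13⊕b14⊕b15⊕b24⊕b25⊕b26⊕b27⊕b28⊕b29⊕b30⊕b31 = 0⊕0⊕1⊕1⊕0⊕0⊕1⊕1⊕0⊕0⊕1⊕0⊕1⊕1⊕0⊕0 = 1
s16: b16⊕b17⊕b18⊕b19⊕b20⊕b21⊕b22⊕b23⊕b24⊕b25⊕b26⊕b27⊕b28⊕b29⊕b30⊕b31 = 0⊕1⊕0⊕1⊕1⊕1⊕1⊕1⊕0⊕0⊕1⊕0⊕1⊕1⊕0⊕0 = 1
Syndrome (s16...s1) = 11000 → position 24.

24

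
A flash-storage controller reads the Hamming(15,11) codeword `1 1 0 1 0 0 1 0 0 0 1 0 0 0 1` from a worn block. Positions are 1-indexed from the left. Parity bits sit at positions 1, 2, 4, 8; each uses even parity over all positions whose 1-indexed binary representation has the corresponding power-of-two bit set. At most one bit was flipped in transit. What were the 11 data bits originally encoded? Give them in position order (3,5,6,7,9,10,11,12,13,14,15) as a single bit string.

s1: b1⊕b3⊕b5⊕b7⊕b9⊕b11⊕b13⊕b15 = 1⊕0⊕0⊕1⊕0⊕1⊕0⊕1 = 0
s2: b2⊕b3⊕b6⊕b7⊕b10⊕b11⊕b14⊕b15 = 1⊕0⊕0⊕1⊕0⊕1⊕0⊕1 = 0
s4: b4⊕b5⊕b6⊕b7⊕b12⊕b13⊕b14⊕b15 = 1⊕0⊕0⊕1⊕0⊕0⊕0⊕1 = 1
s8: b8⊕b9⊕b10⊕b11⊕b12⊕b13⊕b14⊕b15 = 0⊕0⊕0⊕1⊕0⊕0⊕0⊕1 = 0
Syndrome (s8...s1) = 0100 → position 4.
Flip bit 4: corrected codeword = 110000100010001
Data bits at positions 3,5,6,7,9,10,11,12,13,14,15: 00010010001

00010010001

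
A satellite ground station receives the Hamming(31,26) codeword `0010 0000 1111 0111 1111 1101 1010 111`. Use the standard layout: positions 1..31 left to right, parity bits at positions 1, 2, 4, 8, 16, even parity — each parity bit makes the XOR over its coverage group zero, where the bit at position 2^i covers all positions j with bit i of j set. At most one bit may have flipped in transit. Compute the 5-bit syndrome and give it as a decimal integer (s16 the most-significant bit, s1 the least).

s1: b1⊕b3⊕b5⊕b7⊕b9⊕b11⊕b13⊕b15⊕b17⊕b19⊕b21⊕b23⊕b25⊕b27⊕b29⊕b31 = 0⊕1⊕0⊕0⊕1⊕1⊕0⊕1⊕1⊕1⊕1⊕0⊕1⊕1⊕1⊕1 = 1
s2: b2⊕b3⊕b6⊕b7⊕b10⊕b11⊕b14⊕b15⊕b18⊕b19⊕b22⊕b23⊕b26⊕b27⊕b30⊕b31 = 0⊕1⊕0⊕0⊕1⊕1⊕1⊕1⊕1⊕1⊕1⊕0⊕0⊕1⊕1⊕1 = 1
s4: b4⊕b5⊕b6⊕b7⊕b12⊕b13⊕b14⊕b15⊕b20⊕b21⊕b22⊕b23⊕b28⊕b29⊕b30⊕b31 = 0⊕0⊕0⊕0⊕1⊕0⊕1⊕1⊕1⊕1⊕1⊕0⊕0⊕1⊕1⊕1 = 1
s8: b8⊕b9⊕b10⊕b11⊕b12⊕b13⊕b14⊕b15⊕b24⊕b25⊕b26⊕b27⊕b28⊕b29⊕b30⊕b31 = 0⊕1⊕1⊕1⊕1⊕0⊕1⊕1⊕1⊕1⊕0⊕1⊕0⊕1⊕1⊕1 = 0
s16: b16⊕b17⊕b18⊕b19⊕b20⊕b21⊕b22⊕b23⊕b24⊕b25⊕b26⊕b27⊕b28⊕b29⊕b30⊕b31 = 1⊕1⊕1⊕1⊕1⊕1⊕1⊕0⊕1⊕1⊕0⊕1⊕0⊕1⊕1⊕1 = 1
Syndrome (s16...s1) = 10111 → position 23.

23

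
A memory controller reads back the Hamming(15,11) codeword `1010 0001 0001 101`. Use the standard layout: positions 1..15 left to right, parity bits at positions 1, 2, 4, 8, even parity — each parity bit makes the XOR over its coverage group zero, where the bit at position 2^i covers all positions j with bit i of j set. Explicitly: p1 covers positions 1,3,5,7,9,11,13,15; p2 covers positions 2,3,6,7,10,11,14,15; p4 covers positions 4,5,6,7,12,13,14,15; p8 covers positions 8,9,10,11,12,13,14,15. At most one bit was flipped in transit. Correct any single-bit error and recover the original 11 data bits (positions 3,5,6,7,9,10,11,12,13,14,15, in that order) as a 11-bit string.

s1: b1⊕b3⊕b5⊕b7⊕b9⊕b11⊕b13⊕b15 = 1⊕1⊕0⊕0⊕0⊕0⊕1⊕1 = 0
s2: b2⊕b3⊕b6⊕b7⊕b10⊕b11⊕b14⊕b15 = 0⊕1⊕0⊕0⊕0⊕0⊕0⊕1 = 0
s4: b4⊕b5⊕b6⊕b7⊕b12⊕b13⊕b14⊕b15 = 0⊕0⊕0⊕0⊕1⊕1⊕0⊕1 = 1
s8: b8⊕b9⊕b10⊕b11⊕b12⊕b13⊕b14⊕b15 = 1⊕0⊕0⊕0⊕1⊕1⊕0⊕1 = 0
Syndrome (s8...s1) = 0100 → position 4.
Flip bit 4: corrected codeword = 101100010001101
Data bits at positions 3,5,6,7,9,10,11,12,13,14,15: 10000001101

10000001101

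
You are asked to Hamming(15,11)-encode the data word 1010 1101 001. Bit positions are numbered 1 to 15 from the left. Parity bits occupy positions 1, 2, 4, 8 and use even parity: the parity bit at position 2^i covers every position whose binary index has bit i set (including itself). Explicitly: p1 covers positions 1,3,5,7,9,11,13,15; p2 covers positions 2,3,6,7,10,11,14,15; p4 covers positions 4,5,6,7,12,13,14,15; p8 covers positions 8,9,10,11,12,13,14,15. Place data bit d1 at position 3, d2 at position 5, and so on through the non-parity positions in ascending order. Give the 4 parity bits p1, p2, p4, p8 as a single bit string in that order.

Place data bits at non-power-of-two positions: b3=1, b5=0, b6=1, b7=0, b9=1, b10=1, b11=0, b12=1, b13=0, b14=0, b15=1.
p1 = XOR of data positions {3,5,7,9,11,13,15} = 1⊕0⊕0⊕1⊕0⊕0⊕1 = 1
p2 = XOR of data positions {3,6,7,10,11,14,15} = 1⊕1⊕0⊕1⊕0⊕0⊕1 = 0
p4 = XOR of data positions {5,6,7,12,13,14,15} = 0⊕1⊕0⊕1⊕0⊕0⊕1 = 1
p8 = XOR of data positions {9,10,11,12,13,14,15} = 1⊕1⊕0⊕1⊕0⊕0⊕1 = 0
Parity bits p1,p2,p4,p8 = 1010

1010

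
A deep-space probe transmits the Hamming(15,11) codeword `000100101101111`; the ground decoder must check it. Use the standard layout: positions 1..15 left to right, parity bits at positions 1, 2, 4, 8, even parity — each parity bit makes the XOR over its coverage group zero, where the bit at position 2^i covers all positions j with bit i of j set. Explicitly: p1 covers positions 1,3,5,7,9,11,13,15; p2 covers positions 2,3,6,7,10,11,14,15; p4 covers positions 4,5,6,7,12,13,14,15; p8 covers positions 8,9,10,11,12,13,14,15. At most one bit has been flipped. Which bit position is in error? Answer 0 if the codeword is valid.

0

s1: b1⊕b3⊕b5⊕b7⊕b9⊕b11⊕b13⊕b15 = 0⊕0⊕0⊕1⊕1⊕0⊕1⊕1 = 0
s2: b2⊕b3⊕b6⊕b7⊕b10⊕b11⊕b14⊕b15 = 0⊕0⊕0⊕1⊕1⊕0⊕1⊕1 = 0
s4: b4⊕b5⊕b6⊕b7⊕b12⊕b13⊕b14⊕b15 = 1⊕0⊕0⊕1⊕1⊕1⊕1⊕1 = 0
s8: b8⊕b9⊕b10⊕b11⊕b12⊕b13⊕b14⊕b15 = 0⊕1⊕1⊕0⊕1⊕1⊕1⊕1 = 0
Syndrome (s8...s1) = 0000 → position 0 (no error).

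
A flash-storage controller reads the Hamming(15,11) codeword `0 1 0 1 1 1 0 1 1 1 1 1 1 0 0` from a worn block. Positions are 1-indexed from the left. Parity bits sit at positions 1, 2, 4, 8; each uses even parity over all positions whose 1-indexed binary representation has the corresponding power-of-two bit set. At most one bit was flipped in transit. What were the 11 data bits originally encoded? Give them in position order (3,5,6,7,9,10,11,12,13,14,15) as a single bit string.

s1: b1⊕b3⊕b5⊕b7⊕b9⊕b11⊕b13⊕b15 = 0⊕0⊕1⊕0⊕1⊕1⊕1⊕0 = 0
s2: b2⊕b3⊕b6⊕b7⊕b10⊕b11⊕b14⊕b15 = 1⊕0⊕1⊕0⊕1⊕1⊕0⊕0 = 0
s4: b4⊕b5⊕b6⊕b7⊕b12⊕b13⊕b14⊕b15 = 1⊕1⊕1⊕0⊕1⊕1⊕0⊕0 = 1
s8: b8⊕b9⊕b10⊕b11⊕b12⊕b13⊕b14⊕b15 = 1⊕1⊕1⊕1⊕1⊕1⊕0⊕0 = 0
Syndrome (s8...s1) = 0100 → position 4.
Flip bit 4: corrected codeword = 010011011111100
Data bits at positions 3,5,6,7,9,10,11,12,13,14,15: 01101111100

01101111100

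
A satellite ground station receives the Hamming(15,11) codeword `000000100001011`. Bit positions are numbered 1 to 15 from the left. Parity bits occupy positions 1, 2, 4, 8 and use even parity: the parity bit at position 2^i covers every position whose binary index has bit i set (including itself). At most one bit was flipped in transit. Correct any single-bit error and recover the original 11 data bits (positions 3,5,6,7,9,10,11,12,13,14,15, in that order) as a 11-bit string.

00010101011

s1: b1⊕b3⊕b5⊕b7⊕b9⊕b11⊕b13⊕b15 = 0⊕0⊕0⊕1⊕0⊕0⊕0⊕1 = 0
s2: b2⊕b3⊕b6⊕b7⊕b10⊕b11⊕b14⊕b15 = 0⊕0⊕0⊕1⊕0⊕0⊕1⊕1 = 1
s4: b4⊕b5⊕b6⊕b7⊕b12⊕b13⊕b14⊕b15 = 0⊕0⊕0⊕1⊕1⊕0⊕1⊕1 = 0
s8: b8⊕b9⊕b10⊕b11⊕b12⊕b13⊕b14⊕b15 = 0⊕0⊕0⊕0⊕1⊕0⊕1⊕1 = 1
Syndrome (s8...s1) = 1010 → position 10.
Flip bit 10: corrected codeword = 000000100101011
Data bits at positions 3,5,6,7,9,10,11,12,13,14,15: 00010101011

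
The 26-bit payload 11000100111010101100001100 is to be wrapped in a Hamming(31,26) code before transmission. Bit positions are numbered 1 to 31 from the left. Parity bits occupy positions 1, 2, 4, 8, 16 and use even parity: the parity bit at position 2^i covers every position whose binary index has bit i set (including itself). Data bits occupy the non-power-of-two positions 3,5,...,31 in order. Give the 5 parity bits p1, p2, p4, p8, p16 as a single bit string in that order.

01100

Place data bits at non-power-of-two positions: b3=1, b5=1, b6=0, b7=0, b9=0, b10=1, b11=0, b12=0, b13=1, b14=1, b15=1, b17=0, b18=1, b19=0, b20=1, b21=0, b22=1, b23=1, b24=0, b25=0, b26=0, b27=0, b28=1, b29=1, b30=0, b31=0.
p1 = XOR of data positions {3,5,7,9,11,13,15,17,19,21,23,25,27,29,31} = 1⊕1⊕0⊕0⊕0⊕1⊕1⊕0⊕0⊕0⊕1⊕0⊕0⊕1⊕0 = 0
p2 = XOR of data positions {3,6,7,10,11,14,15,18,19,22,23,26,27,30,31} = 1⊕0⊕0⊕1⊕0⊕1⊕1⊕1⊕0⊕1⊕1⊕0⊕0⊕0⊕0 = 1
p4 = XOR of data positions {5,6,7,12,13,14,15,20,21,22,23,28,29,30,31} = 1⊕0⊕0⊕0⊕1⊕1⊕1⊕1⊕0⊕1⊕1⊕1⊕1⊕0⊕0 = 1
p8 = XOR of data positions {9,10,11,12,13,14,15,24,25,26,27,28,29,30,31} = 0⊕1⊕0⊕0⊕1⊕1⊕1⊕0⊕0⊕0⊕0⊕1⊕1⊕0⊕0 = 0
p16 = XOR of data positions {17,18,19,20,21,22,23,24,25,26,27,28,29,30,31} = 0⊕1⊕0⊕1⊕0⊕1⊕1⊕0⊕0⊕0⊕0⊕1⊕1⊕0⊕0 = 0
Parity bits p1,p2,p4,p8,p16 = 01100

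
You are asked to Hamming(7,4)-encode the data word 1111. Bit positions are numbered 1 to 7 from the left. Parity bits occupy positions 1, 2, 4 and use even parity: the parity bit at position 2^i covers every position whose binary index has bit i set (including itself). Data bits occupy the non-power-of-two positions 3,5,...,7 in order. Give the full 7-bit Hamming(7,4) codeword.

1111111

Place data bits at non-power-of-two positions: b3=1, b5=1, b6=1, b7=1.
p1 = XOR of data positions {3,5,7} = 1⊕1⊕1 = 1
p2 = XOR of data positions {3,6,7} = 1⊕1⊕1 = 1
p4 = XOR of data positions {5,6,7} = 1⊕1⊕1 = 1
Codeword b1..b7 = 1111111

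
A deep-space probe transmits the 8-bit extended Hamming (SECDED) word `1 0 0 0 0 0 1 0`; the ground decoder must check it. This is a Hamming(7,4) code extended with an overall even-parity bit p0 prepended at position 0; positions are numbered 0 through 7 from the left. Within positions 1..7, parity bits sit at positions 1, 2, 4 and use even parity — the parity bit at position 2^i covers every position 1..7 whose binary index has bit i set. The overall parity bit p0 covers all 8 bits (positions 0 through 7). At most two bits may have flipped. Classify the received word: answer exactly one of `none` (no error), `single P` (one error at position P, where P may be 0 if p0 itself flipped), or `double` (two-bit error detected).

s1: b1⊕b3⊕b5⊕b7 = 0⊕0⊕0⊕0 = 0
s2: b2⊕b3⊕b6⊕b7 = 0⊕0⊕1⊕0 = 1
s4: b4⊕b5⊕b6⊕b7 = 0⊕0⊕1⊕0 = 1
Syndrome (s4...s1) = 110 → position 6.
Overall parity (XOR of all 8 bits, including p0): 1⊕0⊕0⊕0⊕0⊕0⊕1⊕0 = 0
Overall=0, syndrome position=6 → double-bit error detected (uncorrectable).

double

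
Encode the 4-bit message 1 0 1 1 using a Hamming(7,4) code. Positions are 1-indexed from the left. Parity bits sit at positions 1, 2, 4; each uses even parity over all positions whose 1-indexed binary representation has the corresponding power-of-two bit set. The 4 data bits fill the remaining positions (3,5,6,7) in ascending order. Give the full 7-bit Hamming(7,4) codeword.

0110011

Place data bits at non-power-of-two positions: b3=1, b5=0, b6=1, b7=1.
p1 = XOR of data positions {3,5,7} = 1⊕0⊕1 = 0
p2 = XOR of data positions {3,6,7} = 1⊕1⊕1 = 1
p4 = XOR of data positions {5,6,7} = 0⊕1⊕1 = 0
Codeword b1..b7 = 0110011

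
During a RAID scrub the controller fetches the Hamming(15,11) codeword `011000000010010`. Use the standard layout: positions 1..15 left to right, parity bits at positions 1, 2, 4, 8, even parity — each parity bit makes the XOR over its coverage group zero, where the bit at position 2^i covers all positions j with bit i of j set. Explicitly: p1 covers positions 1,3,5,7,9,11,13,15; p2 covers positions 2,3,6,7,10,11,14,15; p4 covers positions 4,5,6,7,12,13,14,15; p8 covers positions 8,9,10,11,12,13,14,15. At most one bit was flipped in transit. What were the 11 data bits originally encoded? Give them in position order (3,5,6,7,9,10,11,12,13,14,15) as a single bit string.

s1: b1⊕b3⊕b5⊕b7⊕b9⊕b11⊕b13⊕b15 = 0⊕1⊕0⊕0⊕0⊕1⊕0⊕0 = 0
s2: b2⊕b3⊕b6⊕b7⊕b10⊕b11⊕b14⊕b15 = 1⊕1⊕0⊕0⊕0⊕1⊕1⊕0 = 0
s4: b4⊕b5⊕b6⊕b7⊕b12⊕b13⊕b14⊕b15 = 0⊕0⊕0⊕0⊕0⊕0⊕1⊕0 = 1
s8: b8⊕b9⊕b10⊕b11⊕b12⊕b13⊕b14⊕b15 = 0⊕0⊕0⊕1⊕0⊕0⊕1⊕0 = 0
Syndrome (s8...s1) = 0100 → position 4.
Flip bit 4: corrected codeword = 011100000010010
Data bits at positions 3,5,6,7,9,10,11,12,13,14,15: 10000010010

10000010010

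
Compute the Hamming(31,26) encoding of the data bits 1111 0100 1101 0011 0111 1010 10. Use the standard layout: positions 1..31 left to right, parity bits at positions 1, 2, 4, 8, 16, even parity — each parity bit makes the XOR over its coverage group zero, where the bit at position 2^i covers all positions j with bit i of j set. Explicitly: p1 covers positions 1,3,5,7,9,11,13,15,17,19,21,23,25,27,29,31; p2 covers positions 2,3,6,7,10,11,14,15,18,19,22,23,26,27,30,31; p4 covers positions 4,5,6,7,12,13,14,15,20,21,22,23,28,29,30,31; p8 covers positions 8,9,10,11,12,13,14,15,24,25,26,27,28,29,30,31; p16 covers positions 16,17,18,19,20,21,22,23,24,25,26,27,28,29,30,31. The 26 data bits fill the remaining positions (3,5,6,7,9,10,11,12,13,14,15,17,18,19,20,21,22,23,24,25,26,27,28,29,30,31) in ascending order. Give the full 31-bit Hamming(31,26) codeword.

0010111001001101100110111101010

Place data bits at non-power-of-two positions: b3=1, b5=1, b6=1, b7=1, b9=0, b10=1, b11=0, b12=0, b13=1, b14=1, b15=0, b17=1, b18=0, b19=0, b20=1, b21=1, b22=0, b23=1, b24=1, b25=1, b26=1, b27=0, b28=1, b29=0, b30=1, b31=0.
p1 = XOR of data positions {3,5,7,9,11,13,15,17,19,21,23,25,27,29,31} = 1⊕1⊕1⊕0⊕0⊕1⊕0⊕1⊕0⊕1⊕1⊕1⊕0⊕0⊕0 = 0
p2 = XOR of data positions {3,6,7,10,11,14,15,18,19,22,23,26,27,30,31} = 1⊕1⊕1⊕1⊕0⊕1⊕0⊕0⊕0⊕0⊕1⊕1⊕0⊕1⊕0 = 0
p4 = XOR of data positions {5,6,7,12,13,14,15,20,21,22,23,28,29,30,31} = 1⊕1⊕1⊕0⊕1⊕1⊕0⊕1⊕1⊕0⊕1⊕1⊕0⊕1⊕0 = 0
p8 = XOR of data positions {9,10,11,12,13,14,15,24,25,26,27,28,29,30,31} = 0⊕1⊕0⊕0⊕1⊕1⊕0⊕1⊕1⊕1⊕0⊕1⊕0⊕1⊕0 = 0
p16 = XOR of data positions {17,18,19,20,21,22,23,24,25,26,27,28,29,30,31} = 1⊕0⊕0⊕1⊕1⊕0⊕1⊕1⊕1⊕1⊕0⊕1⊕0⊕1⊕0 = 1
Codeword b1..b31 = 0010111001001101100110111101010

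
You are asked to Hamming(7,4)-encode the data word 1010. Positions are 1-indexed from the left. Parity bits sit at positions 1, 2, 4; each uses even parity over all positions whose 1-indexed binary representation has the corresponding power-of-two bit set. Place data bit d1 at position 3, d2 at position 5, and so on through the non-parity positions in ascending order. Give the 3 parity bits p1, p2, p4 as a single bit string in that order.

Place data bits at non-power-of-two positions: b3=1, b5=0, b6=1, b7=0.
p1 = XOR of data positions {3,5,7} = 1⊕0⊕0 = 1
p2 = XOR of data positions {3,6,7} = 1⊕1⊕0 = 0
p4 = XOR of data positions {5,6,7} = 0⊕1⊕0 = 1
Parity bits p1,p2,p4 = 101

101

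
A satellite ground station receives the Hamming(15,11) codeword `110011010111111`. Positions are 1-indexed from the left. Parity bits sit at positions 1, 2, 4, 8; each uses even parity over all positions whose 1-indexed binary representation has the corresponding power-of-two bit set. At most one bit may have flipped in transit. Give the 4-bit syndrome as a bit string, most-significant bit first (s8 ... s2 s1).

s1: b1⊕b3⊕b5⊕b7⊕b9⊕b11⊕b13⊕b15 = 1⊕0⊕1⊕0⊕0⊕1⊕1⊕1 = 1
s2: b2⊕b3⊕b6⊕b7⊕b10⊕b11⊕b14⊕b15 = 1⊕0⊕1⊕0⊕1⊕1⊕1⊕1 = 0
s4: b4⊕b5⊕b6⊕b7⊕b12⊕b13⊕b14⊕b15 = 0⊕1⊕1⊕0⊕1⊕1⊕1⊕1 = 0
s8: b8⊕b9⊕b10⊕b11⊕b12⊕b13⊕b14⊕b15 = 1⊕0⊕1⊕1⊕1⊕1⊕1⊕1 = 1
Syndrome (s8...s1) = 1001 → position 9.

1001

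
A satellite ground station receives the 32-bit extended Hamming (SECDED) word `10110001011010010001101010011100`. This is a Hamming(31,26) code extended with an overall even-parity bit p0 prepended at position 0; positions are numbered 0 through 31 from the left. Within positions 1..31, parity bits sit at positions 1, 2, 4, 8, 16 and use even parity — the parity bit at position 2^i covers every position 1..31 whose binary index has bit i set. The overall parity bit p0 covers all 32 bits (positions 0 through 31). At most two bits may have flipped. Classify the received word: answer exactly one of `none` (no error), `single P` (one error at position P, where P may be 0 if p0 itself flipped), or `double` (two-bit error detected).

s1: b1⊕b3⊕b5⊕b7⊕b9⊕b11⊕b13⊕b15⊕b17⊕b19⊕b21⊕b23⊕b25⊕b27⊕b29⊕b31 = 0⊕1⊕0⊕1⊕1⊕0⊕0⊕1⊕0⊕1⊕0⊕0⊕0⊕1⊕1⊕0 = 1
s2: b2⊕b3⊕b6⊕b7⊕b10⊕b11⊕b14⊕b15⊕b18⊕b19⊕b22⊕b23⊕b26⊕b27⊕b30⊕b31 = 1⊕1⊕0⊕1⊕1⊕0⊕0⊕1⊕0⊕1⊕1⊕0⊕0⊕1⊕0⊕0 = 0
s4: b4⊕b5⊕b6⊕b7⊕b12⊕b13⊕b14⊕b15⊕b20⊕b21⊕b22⊕b23⊕b28⊕b29⊕b30⊕b31 = 0⊕0⊕0⊕1⊕1⊕0⊕0⊕1⊕1⊕0⊕1⊕0⊕1⊕1⊕0⊕0 = 1
s8: b8⊕b9⊕b10⊕b11⊕b12⊕b13⊕b14⊕b15⊕b24⊕b25⊕b26⊕b27⊕b28⊕b29⊕b30⊕b31 = 0⊕1⊕1⊕0⊕1⊕0⊕0⊕1⊕1⊕0⊕0⊕1⊕1⊕1⊕0⊕0 = 0
s16: b16⊕b17⊕b18⊕b19⊕b20⊕b21⊕b22⊕b23⊕b24⊕b25⊕b26⊕b27⊕b28⊕b29⊕b30⊕b31 = 0⊕0⊕0⊕1⊕1⊕0⊕1⊕0⊕1⊕0⊕0⊕1⊕1⊕1⊕0⊕0 = 1
Syndrome (s16...s1) = 10101 → position 21.
Overall parity (XOR of all 32 bits, including p0): 1⊕0⊕1⊕1⊕0⊕0⊕0⊕1⊕0⊕1⊕1⊕0⊕1⊕0⊕0⊕1⊕0⊕0⊕0⊕1⊕1⊕0⊕1⊕0⊕1⊕0⊕0⊕1⊕1⊕1⊕0⊕0 = 1
Overall=1, syndrome position=21 → single-bit error at position 21.

single 21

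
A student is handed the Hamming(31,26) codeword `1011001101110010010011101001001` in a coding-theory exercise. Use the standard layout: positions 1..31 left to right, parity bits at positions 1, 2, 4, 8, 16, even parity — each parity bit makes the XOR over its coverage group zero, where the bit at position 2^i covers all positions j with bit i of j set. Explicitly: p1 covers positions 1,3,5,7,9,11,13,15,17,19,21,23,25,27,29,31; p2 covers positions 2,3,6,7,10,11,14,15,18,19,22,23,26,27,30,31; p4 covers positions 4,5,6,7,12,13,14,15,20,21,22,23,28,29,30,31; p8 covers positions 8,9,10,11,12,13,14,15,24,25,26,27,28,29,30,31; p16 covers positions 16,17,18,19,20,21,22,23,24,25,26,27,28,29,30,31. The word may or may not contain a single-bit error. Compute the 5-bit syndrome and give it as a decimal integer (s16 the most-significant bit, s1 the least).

23

s1: b1⊕b3⊕b5⊕b7⊕b9⊕b11⊕b13⊕b15⊕b17⊕b19⊕b21⊕b23⊕b25⊕b27⊕b29⊕b31 = 1⊕1⊕0⊕1⊕0⊕1⊕0⊕1⊕0⊕0⊕1⊕1⊕1⊕0⊕0⊕1 = 1
s2: b2⊕b3⊕b6⊕b7⊕b10⊕b11⊕b14⊕b15⊕b18⊕b19⊕b22⊕b23⊕b26⊕b27⊕b30⊕b31 = 0⊕1⊕0⊕1⊕1⊕1⊕0⊕1⊕1⊕0⊕1⊕1⊕0⊕0⊕0⊕1 = 1
s4: b4⊕b5⊕b6⊕b7⊕b12⊕b13⊕b14⊕b15⊕b20⊕b21⊕b22⊕b23⊕b28⊕b29⊕b30⊕b31 = 1⊕0⊕0⊕1⊕1⊕0⊕0⊕1⊕0⊕1⊕1⊕1⊕1⊕0⊕0⊕1 = 1
s8: b8⊕b9⊕b10⊕b11⊕b12⊕b13⊕b14⊕b15⊕b24⊕b25⊕b26⊕b27⊕b28⊕b29⊕b30⊕b31 = 1⊕0⊕1⊕1⊕1⊕0⊕0⊕1⊕0⊕1⊕0⊕0⊕1⊕0⊕0⊕1 = 0
s16: b16⊕b17⊕b18⊕b19⊕b20⊕b21⊕b22⊕b23⊕b24⊕b25⊕b26⊕b27⊕b28⊕b29⊕b30⊕b31 = 0⊕0⊕1⊕0⊕0⊕1⊕1⊕1⊕0⊕1⊕0⊕0⊕1⊕0⊕0⊕1 = 1
Syndrome (s16...s1) = 10111 → position 23.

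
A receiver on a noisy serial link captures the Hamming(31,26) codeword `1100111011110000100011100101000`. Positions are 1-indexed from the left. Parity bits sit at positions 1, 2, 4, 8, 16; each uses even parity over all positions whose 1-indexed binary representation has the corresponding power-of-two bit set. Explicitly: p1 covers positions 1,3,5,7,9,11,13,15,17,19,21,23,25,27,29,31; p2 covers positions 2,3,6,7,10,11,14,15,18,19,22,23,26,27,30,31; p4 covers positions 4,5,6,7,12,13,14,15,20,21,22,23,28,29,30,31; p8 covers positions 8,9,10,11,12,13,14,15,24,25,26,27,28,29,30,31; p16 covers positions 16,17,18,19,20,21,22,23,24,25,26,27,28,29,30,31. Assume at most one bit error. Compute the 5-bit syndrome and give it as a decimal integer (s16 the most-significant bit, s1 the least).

0

s1: b1⊕b3⊕b5⊕b7⊕b9⊕b11⊕b13⊕b15⊕b17⊕b19⊕b21⊕b23⊕b25⊕b27⊕b29⊕b31 = 1⊕0⊕1⊕1⊕1⊕1⊕0⊕0⊕1⊕0⊕1⊕1⊕0⊕0⊕0⊕0 = 0
s2: b2⊕b3⊕b6⊕b7⊕b10⊕b11⊕b14⊕b15⊕b18⊕b19⊕b22⊕b23⊕b26⊕b27⊕b30⊕b31 = 1⊕0⊕1⊕1⊕1⊕1⊕0⊕0⊕0⊕0⊕1⊕1⊕1⊕0⊕0⊕0 = 0
s4: b4⊕b5⊕b6⊕b7⊕b12⊕b13⊕b14⊕b15⊕b20⊕b21⊕b22⊕b23⊕b28⊕b29⊕b30⊕b31 = 0⊕1⊕1⊕1⊕1⊕0⊕0⊕0⊕0⊕1⊕1⊕1⊕1⊕0⊕0⊕0 = 0
s8: b8⊕b9⊕b10⊕b11⊕b12⊕b13⊕b14⊕b15⊕b24⊕b25⊕b26⊕b27⊕b28⊕b29⊕b30⊕b31 = 0⊕1⊕1⊕1⊕1⊕0⊕0⊕0⊕0⊕0⊕1⊕0⊕1⊕0⊕0⊕0 = 0
s16: b16⊕b17⊕b18⊕b19⊕b20⊕b21⊕b22⊕b23⊕b24⊕b25⊕b26⊕b27⊕b28⊕b29⊕b30⊕b31 = 0⊕1⊕0⊕0⊕0⊕1⊕1⊕1⊕0⊕0⊕1⊕0⊕1⊕0⊕0⊕0 = 0
Syndrome (s16...s1) = 00000 → position 0 (no error).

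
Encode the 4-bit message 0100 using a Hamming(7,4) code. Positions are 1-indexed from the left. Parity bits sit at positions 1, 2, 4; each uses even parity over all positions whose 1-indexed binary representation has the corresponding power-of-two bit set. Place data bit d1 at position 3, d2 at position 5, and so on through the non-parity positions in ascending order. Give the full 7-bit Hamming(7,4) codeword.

1001100

Place data bits at non-power-of-two positions: b3=0, b5=1, b6=0, b7=0.
p1 = XOR of data positions {3,5,7} = 0⊕1⊕0 = 1
p2 = XOR of data positions {3,6,7} = 0⊕0⊕0 = 0
p4 = XOR of data positions {5,6,7} = 1⊕0⊕0 = 1
Codeword b1..b7 = 1001100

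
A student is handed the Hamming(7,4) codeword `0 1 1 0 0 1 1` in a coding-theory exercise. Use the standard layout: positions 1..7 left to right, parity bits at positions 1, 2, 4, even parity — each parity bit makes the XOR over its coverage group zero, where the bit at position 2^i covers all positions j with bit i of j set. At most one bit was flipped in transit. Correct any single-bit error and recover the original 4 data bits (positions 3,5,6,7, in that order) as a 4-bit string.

s1: b1⊕b3⊕b5⊕b7 = 0⊕1⊕0⊕1 = 0
s2: b2⊕b3⊕b6⊕b7 = 1⊕1⊕1⊕1 = 0
s4: b4⊕b5⊕b6⊕b7 = 0⊕0⊕1⊕1 = 0
Syndrome (s4...s1) = 000 → position 0 (no error).
No correction needed.
Data bits at positions 3,5,6,7: 1011

1011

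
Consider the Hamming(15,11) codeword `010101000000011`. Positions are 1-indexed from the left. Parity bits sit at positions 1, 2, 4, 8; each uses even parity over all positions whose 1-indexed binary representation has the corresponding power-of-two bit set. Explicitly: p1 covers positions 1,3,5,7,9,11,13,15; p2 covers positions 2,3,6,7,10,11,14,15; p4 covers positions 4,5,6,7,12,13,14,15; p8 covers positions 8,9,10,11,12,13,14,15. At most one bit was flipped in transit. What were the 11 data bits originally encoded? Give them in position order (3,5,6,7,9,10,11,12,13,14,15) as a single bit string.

00100000011

s1: b1⊕b3⊕b5⊕b7⊕b9⊕b11⊕b13⊕b15 = 0⊕0⊕0⊕0⊕0⊕0⊕0⊕1 = 1
s2: b2⊕b3⊕b6⊕b7⊕b10⊕b11⊕b14⊕b15 = 1⊕0⊕1⊕0⊕0⊕0⊕1⊕1 = 0
s4: b4⊕b5⊕b6⊕b7⊕b12⊕b13⊕b14⊕b15 = 1⊕0⊕1⊕0⊕0⊕0⊕1⊕1 = 0
s8: b8⊕b9⊕b10⊕b11⊕b12⊕b13⊕b14⊕b15 = 0⊕0⊕0⊕0⊕0⊕0⊕1⊕1 = 0
Syndrome (s8...s1) = 0001 → position 1.
Flip bit 1: corrected codeword = 110101000000011
Data bits at positions 3,5,6,7,9,10,11,12,13,14,15: 00100000011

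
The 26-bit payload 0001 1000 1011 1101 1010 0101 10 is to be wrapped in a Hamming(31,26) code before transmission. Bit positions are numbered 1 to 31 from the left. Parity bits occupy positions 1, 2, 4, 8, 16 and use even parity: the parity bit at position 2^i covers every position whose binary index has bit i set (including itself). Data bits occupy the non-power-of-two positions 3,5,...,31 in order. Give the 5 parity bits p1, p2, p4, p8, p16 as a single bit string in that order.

11111

Place data bits at non-power-of-two positions: b3=0, b5=0, b6=0, b7=1, b9=1, b10=0, b11=0, b12=0, b13=1, b14=0, b15=1, b17=1, b18=1, b19=1, b20=0, b21=1, b22=1, b23=0, b24=1, b25=0, b26=0, b27=1, b28=0, b29=1, b30=1, b31=0.
p1 = XOR of data positions {3,5,7,9,11,13,15,17,19,21,23,25,27,29,31} = 0⊕0⊕1⊕1⊕0⊕1⊕1⊕1⊕1⊕1⊕0⊕0⊕1⊕1⊕0 = 1
p2 = XOR of data positions {3,6,7,10,11,14,15,18,19,22,23,26,27,30,31} = 0⊕0⊕1⊕0⊕0⊕0⊕1⊕1⊕1⊕1⊕0⊕0⊕1⊕1⊕0 = 1
p4 = XOR of data positions {5,6,7,12,13,14,15,20,21,22,23,28,29,30,31} = 0⊕0⊕1⊕0⊕1⊕0⊕1⊕0⊕1⊕1⊕0⊕0⊕1⊕1⊕0 = 1
p8 = XOR of data positions {9,10,11,12,13,14,15,24,25,26,27,28,29,30,31} = 1⊕0⊕0⊕0⊕1⊕0⊕1⊕1⊕0⊕0⊕1⊕0⊕1⊕1⊕0 = 1
p16 = XOR of data positions {17,18,19,20,21,22,23,24,25,26,27,28,29,30,31} = 1⊕1⊕1⊕0⊕1⊕1⊕0⊕1⊕0⊕0⊕1⊕0⊕1⊕1⊕0 = 1
Parity bits p1,p2,p4,p8,p16 = 11111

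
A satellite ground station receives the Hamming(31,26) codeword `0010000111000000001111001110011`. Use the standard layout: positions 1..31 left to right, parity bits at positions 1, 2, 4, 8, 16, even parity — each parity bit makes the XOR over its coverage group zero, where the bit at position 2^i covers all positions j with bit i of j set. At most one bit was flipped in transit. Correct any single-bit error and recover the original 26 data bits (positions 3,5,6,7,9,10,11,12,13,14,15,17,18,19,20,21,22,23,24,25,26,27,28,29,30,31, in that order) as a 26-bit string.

10001100000001101001110011

s1: b1⊕b3⊕b5⊕b7⊕b9⊕b11⊕b13⊕b15⊕b17⊕b19⊕b21⊕b23⊕b25⊕b27⊕b29⊕b31 = 0⊕1⊕0⊕0⊕1⊕0⊕0⊕0⊕0⊕1⊕1⊕0⊕1⊕1⊕0⊕1 = 1
s2: b2⊕b3⊕b6⊕b7⊕b10⊕b11⊕b14⊕b15⊕b18⊕b19⊕b22⊕b23⊕b26⊕b27⊕b30⊕b31 = 0⊕1⊕0⊕0⊕1⊕0⊕0⊕0⊕0⊕1⊕1⊕0⊕1⊕1⊕1⊕1 = 0
s4: b4⊕b5⊕b6⊕b7⊕b12⊕b13⊕b14⊕b15⊕b20⊕b21⊕b22⊕b23⊕b28⊕b29⊕b30⊕b31 = 0⊕0⊕0⊕0⊕0⊕0⊕0⊕0⊕1⊕1⊕1⊕0⊕0⊕0⊕1⊕1 = 1
s8: b8⊕b9⊕b10⊕b11⊕b12⊕b13⊕b14⊕b15⊕b24⊕b25⊕b26⊕b27⊕b28⊕b29⊕b30⊕b31 = 1⊕1⊕1⊕0⊕0⊕0⊕0⊕0⊕0⊕1⊕1⊕1⊕0⊕0⊕1⊕1 = 0
s16: b16⊕b17⊕b18⊕b19⊕b20⊕b21⊕b22⊕b23⊕b24⊕b25⊕b26⊕b27⊕b28⊕b29⊕b30⊕b31 = 0⊕0⊕0⊕1⊕1⊕1⊕1⊕0⊕0⊕1⊕1⊕1⊕0⊕0⊕1⊕1 = 1
Syndrome (s16...s1) = 10101 → position 21.
Flip bit 21: corrected codeword = 0010000111000000001101001110011
Data bits at positions 3,5,6,7,9,10,11,12,13,14,15,17,18,19,20,21,22,23,24,25,26,27,28,29,30,31: 10001100000001101001110011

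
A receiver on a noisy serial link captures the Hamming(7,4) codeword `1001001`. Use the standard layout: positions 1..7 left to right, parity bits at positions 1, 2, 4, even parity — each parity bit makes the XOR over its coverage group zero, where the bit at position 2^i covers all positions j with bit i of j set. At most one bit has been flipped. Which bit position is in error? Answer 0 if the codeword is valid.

s1: b1⊕b3⊕b5⊕b7 = 1⊕0⊕0⊕1 = 0
s2: b2⊕b3⊕b6⊕b7 = 0⊕0⊕0⊕1 = 1
s4: b4⊕b5⊕b6⊕b7 = 1⊕0⊕0⊕1 = 0
Syndrome (s4...s1) = 010 → position 2.

2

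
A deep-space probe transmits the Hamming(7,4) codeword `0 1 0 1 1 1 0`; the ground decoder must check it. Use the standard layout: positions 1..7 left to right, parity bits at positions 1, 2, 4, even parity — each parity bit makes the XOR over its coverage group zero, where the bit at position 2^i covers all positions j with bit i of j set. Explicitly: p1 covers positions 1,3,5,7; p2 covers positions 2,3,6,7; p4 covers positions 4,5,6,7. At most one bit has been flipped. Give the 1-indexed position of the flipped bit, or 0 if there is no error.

s1: b1⊕b3⊕b5⊕b7 = 0⊕0⊕1⊕0 = 1
s2: b2⊕b3⊕b6⊕b7 = 1⊕0⊕1⊕0 = 0
s4: b4⊕b5⊕b6⊕b7 = 1⊕1⊕1⊕0 = 1
Syndrome (s4...s1) = 101 → position 5.

5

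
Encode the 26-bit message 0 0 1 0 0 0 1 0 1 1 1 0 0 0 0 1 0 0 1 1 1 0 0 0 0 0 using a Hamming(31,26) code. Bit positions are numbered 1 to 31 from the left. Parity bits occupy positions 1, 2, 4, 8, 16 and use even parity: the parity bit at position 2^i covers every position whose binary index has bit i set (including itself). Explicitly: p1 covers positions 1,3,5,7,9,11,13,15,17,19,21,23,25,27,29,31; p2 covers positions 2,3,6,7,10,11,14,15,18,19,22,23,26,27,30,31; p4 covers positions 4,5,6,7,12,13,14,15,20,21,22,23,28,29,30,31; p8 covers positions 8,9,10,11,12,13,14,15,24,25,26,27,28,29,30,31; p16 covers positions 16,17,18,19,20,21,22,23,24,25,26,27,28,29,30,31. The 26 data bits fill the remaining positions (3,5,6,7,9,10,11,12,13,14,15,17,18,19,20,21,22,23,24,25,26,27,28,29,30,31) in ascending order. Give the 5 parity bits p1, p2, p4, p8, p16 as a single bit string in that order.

Place data bits at non-power-of-two positions: b3=0, b5=0, b6=1, b7=0, b9=0, b10=0, b11=1, b12=0, b13=1, b14=1, b15=1, b17=0, b18=0, b19=0, b20=0, b21=1, b22=0, b23=0, b24=1, b25=1, b26=1, b27=0, b28=0, b29=0, b30=0, b31=0.
p1 = XOR of data positions {3,5,7,9,11,13,15,17,19,21,23,25,27,29,31} = 0⊕0⊕0⊕0⊕1⊕1⊕1⊕0⊕0⊕1⊕0⊕1⊕0⊕0⊕0 = 1
p2 = XOR of data positions {3,6,7,10,11,14,15,18,19,22,23,26,27,30,31} = 0⊕1⊕0⊕0⊕1⊕1⊕1⊕0⊕0⊕0⊕0⊕1⊕0⊕0⊕0 = 1
p4 = XOR of data positions {5,6,7,12,13,14,15,20,21,22,23,28,29,30,31} = 0⊕1⊕0⊕0⊕1⊕1⊕1⊕0⊕1⊕0⊕0⊕0⊕0⊕0⊕0 = 1
p8 = XOR of data positions {9,10,11,12,13,14,15,24,25,26,27,28,29,30,31} = 0⊕0⊕1⊕0⊕1⊕1⊕1⊕1⊕1⊕1⊕0⊕0⊕0⊕0⊕0 = 1
p16 = XOR of data positions {17,18,19,20,21,22,23,24,25,26,27,28,29,30,31} = 0⊕0⊕0⊕0⊕1⊕0⊕0⊕1⊕1⊕1⊕0⊕0⊕0⊕0⊕0 = 0
Parity bits p1,p2,p4,p8,p16 = 11110

11110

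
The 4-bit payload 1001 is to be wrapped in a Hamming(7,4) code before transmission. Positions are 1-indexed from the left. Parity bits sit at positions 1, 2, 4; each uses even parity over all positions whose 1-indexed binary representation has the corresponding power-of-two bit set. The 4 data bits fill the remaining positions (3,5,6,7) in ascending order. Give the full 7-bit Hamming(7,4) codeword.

0011001

Place data bits at non-power-of-two positions: b3=1, b5=0, b6=0, b7=1.
p1 = XOR of data positions {3,5,7} = 1⊕0⊕1 = 0
p2 = XOR of data positions {3,6,7} = 1⊕0⊕1 = 0
p4 = XOR of data positions {5,6,7} = 0⊕0⊕1 = 1
Codeword b1..b7 = 0011001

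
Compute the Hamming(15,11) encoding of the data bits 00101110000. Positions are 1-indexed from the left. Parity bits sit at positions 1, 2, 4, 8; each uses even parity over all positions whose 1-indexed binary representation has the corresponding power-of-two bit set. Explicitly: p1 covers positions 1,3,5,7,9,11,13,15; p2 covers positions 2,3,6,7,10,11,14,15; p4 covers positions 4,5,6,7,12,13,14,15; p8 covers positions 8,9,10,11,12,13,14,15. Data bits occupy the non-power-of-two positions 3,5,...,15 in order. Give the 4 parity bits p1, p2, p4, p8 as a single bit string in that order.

Place data bits at non-power-of-two positions: b3=0, b5=0, b6=1, b7=0, b9=1, b10=1, b11=1, b12=0, b13=0, b14=0, b15=0.
p1 = XOR of data positions {3,5,7,9,11,13,15} = 0⊕0⊕0⊕1⊕1⊕0⊕0 = 0
p2 = XOR of data positions {3,6,7,10,11,14,15} = 0⊕1⊕0⊕1⊕1⊕0⊕0 = 1
p4 = XOR of data positions {5,6,7,12,13,14,15} = 0⊕1⊕0⊕0⊕0⊕0⊕0 = 1
p8 = XOR of data positions {9,10,11,12,13,14,15} = 1⊕1⊕1⊕0⊕0⊕0⊕0 = 1
Parity bits p1,p2,p4,p8 = 0111

0111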